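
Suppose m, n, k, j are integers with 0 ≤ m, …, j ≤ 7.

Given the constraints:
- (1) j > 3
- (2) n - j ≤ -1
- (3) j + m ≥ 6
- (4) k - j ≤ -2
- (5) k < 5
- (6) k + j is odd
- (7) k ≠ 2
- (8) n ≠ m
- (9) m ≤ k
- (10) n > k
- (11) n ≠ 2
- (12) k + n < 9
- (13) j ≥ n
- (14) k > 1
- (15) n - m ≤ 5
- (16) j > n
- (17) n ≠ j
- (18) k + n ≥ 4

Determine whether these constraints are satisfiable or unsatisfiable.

Satisfiable

Take m = 0, n = 4, k = 3, j = 6. Then constraint 2: n - j = -2; constraint 3: j + m = 6, and every other listed constraint is also met.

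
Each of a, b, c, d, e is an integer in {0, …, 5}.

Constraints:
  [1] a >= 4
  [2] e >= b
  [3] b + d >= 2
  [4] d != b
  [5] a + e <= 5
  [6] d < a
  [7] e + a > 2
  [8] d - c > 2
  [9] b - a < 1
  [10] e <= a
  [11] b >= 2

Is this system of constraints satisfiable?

From constraint 1: a ≥ 4. From constraints 2 and 11: e ≥ b ≥ 2. Hence a + e ≥ 6. But constraint 5 requires a + e ≤ 5, and 5 < 6. Contradiction.

Unsatisfiable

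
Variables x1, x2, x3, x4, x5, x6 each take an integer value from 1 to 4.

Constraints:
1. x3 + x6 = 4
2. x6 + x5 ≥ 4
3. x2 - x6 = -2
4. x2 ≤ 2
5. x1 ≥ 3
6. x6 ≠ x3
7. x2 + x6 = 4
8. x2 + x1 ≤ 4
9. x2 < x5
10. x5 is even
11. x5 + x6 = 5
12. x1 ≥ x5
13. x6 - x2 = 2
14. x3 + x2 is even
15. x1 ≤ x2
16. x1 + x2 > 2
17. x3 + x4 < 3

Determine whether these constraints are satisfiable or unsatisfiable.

From constraints 5 and 15: x2 ≥ x1 and x1 ≥ 3, so x2 ≥ 3. From constraint 4: x2 ≤ 2. But 2 < 3, so no value of x2 works.

Unsatisfiable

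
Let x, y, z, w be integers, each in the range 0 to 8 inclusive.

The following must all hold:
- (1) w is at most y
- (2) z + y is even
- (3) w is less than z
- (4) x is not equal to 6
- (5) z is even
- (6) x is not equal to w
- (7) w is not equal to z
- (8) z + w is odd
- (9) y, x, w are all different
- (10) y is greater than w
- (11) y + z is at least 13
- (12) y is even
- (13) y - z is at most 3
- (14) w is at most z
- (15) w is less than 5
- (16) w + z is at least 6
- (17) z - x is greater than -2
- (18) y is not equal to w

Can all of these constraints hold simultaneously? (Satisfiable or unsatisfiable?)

Satisfiable

Take x = 7, y = 8, z = 8, w = 1. Then constraint 11: y + z = 16; constraint 13: y - z = 0, and every other listed constraint is also met.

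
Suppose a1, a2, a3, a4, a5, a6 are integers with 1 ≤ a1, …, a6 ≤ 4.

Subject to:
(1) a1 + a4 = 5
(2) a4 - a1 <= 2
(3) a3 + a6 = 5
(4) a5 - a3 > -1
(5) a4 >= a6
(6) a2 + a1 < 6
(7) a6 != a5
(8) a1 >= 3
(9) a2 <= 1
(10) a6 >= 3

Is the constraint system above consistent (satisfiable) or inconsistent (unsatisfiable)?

From constraint 8: a1 ≥ 3. From constraints 5 and 10: a4 ≥ a6 ≥ 3. Hence a1 + a4 ≥ 6. But constraint 1 requires a1 + a4 = 5, and 5 < 6. Contradiction.

Unsatisfiable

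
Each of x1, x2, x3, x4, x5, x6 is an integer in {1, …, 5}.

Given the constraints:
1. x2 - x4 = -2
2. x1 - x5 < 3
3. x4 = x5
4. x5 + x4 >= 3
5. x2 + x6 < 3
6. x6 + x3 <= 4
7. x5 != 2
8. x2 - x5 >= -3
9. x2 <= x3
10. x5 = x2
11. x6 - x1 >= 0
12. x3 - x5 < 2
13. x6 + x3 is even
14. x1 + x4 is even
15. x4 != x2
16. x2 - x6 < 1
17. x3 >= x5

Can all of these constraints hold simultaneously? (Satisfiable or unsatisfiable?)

From constraints 3 and 10, x4 = x5 = x2, so x4 = x2. But constraint 15 says x4 ≠ x2. Contradiction.

Unsatisfiable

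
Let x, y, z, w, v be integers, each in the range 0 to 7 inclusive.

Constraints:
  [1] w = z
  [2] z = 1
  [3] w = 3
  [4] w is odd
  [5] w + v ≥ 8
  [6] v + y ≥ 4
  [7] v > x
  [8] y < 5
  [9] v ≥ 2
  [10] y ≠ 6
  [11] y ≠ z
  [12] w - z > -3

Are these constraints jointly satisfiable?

Unsatisfiable

Constraint 3 fixes w = 3 and constraint 2 fixes z = 1, but constraint 1 requires w = z. Since 3 ≠ 1, contradiction.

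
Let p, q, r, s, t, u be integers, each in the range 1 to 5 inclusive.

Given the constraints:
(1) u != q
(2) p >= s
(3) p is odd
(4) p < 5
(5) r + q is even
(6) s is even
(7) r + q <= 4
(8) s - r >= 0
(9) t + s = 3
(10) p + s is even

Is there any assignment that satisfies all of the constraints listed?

Constraint 3 makes p odd and constraint 6 makes s even, so p + s must be odd. Constraint 10 says p + s is even — contradiction.

Unsatisfiable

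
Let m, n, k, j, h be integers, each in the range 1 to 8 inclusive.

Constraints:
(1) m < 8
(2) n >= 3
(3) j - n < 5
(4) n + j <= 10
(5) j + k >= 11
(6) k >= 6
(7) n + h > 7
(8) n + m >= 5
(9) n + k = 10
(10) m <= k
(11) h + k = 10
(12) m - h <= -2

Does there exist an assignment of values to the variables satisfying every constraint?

Satisfiable

Setting (m, n, k, j, h) = (2, 4, 6, 6, 4) satisfies everything: constraint 3: j - n = 2; constraint 4: n + j = 10, and the others follow.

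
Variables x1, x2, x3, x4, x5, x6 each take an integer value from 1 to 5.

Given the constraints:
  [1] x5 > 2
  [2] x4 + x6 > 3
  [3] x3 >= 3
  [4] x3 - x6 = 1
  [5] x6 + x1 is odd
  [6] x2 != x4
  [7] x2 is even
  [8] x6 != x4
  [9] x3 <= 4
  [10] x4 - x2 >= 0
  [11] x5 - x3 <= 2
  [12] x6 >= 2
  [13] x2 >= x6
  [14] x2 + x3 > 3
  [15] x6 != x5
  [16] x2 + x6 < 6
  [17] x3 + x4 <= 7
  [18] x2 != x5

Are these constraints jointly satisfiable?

Satisfiable

Take x1 = 5, x2 = 2, x3 = 3, x4 = 3, x5 = 5, x6 = 2. Then constraint 2: x4 + x6 = 5; constraint 4: x3 - x6 = 1, and every other listed constraint is also met.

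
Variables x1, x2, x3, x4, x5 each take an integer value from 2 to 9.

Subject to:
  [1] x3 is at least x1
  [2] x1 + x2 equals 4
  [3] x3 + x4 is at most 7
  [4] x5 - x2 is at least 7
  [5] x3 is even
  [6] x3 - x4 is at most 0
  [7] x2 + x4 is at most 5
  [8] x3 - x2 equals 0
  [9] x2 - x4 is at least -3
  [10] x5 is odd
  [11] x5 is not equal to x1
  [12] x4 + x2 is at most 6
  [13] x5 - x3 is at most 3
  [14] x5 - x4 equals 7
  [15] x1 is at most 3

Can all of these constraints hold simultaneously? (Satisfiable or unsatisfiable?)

Constraints 4, 6, 9, and 13 give x2 − x4 ≥ -3, x4 − x3 ≥ 0, x3 − x5 ≥ -3, x5 − x2 ≥ 7.
Adding all 4 inequalities: the left sides telescope to 0, and the right sides sum to (-3) + 0 + (-3) + 7 = 1. So 0 ≥ 1, which is false.

Unsatisfiable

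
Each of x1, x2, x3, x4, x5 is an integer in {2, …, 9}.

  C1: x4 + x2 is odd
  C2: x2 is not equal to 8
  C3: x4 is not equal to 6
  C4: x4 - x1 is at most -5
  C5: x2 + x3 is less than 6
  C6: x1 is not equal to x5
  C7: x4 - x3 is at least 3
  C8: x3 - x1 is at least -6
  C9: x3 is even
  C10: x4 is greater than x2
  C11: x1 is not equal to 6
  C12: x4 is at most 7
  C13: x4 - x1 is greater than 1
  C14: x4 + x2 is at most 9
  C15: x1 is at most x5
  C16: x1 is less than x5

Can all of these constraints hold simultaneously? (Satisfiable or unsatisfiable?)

Constraints 4, 7, and 8 give x3 − x1 ≥ -6, x1 − x4 ≥ 5, x4 − x3 ≥ 3.
Adding all 3 inequalities: the left sides telescope to 0, and the right sides sum to (-6) + 5 + 3 = 2. So 0 ≥ 2, which is false.

Unsatisfiable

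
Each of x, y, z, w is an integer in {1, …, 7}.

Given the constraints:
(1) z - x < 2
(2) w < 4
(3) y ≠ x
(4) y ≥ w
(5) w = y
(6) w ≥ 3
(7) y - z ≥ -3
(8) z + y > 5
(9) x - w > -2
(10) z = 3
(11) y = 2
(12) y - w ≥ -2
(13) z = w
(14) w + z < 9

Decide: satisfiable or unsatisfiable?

Constraint 10 fixes z = 3 and constraint 11 fixes y = 2. Constraints 5 and 13 give z = w = y, so z = y. But 3 ≠ 2 — contradiction.

Unsatisfiable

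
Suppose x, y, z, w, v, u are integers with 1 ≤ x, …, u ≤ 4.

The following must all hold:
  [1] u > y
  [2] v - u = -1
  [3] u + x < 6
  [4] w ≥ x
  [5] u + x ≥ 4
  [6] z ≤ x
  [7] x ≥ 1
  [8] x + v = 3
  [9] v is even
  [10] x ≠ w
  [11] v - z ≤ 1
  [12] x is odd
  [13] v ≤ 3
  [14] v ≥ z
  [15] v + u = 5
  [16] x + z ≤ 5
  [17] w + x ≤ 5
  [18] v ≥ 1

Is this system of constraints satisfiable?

Take x = 1, y = 1, z = 1, w = 2, v = 2, u = 3. Then constraint 2: v - u = -1; constraint 3: u + x = 4; constraint 5: u + x = 4, and every other listed constraint is also met.

Satisfiable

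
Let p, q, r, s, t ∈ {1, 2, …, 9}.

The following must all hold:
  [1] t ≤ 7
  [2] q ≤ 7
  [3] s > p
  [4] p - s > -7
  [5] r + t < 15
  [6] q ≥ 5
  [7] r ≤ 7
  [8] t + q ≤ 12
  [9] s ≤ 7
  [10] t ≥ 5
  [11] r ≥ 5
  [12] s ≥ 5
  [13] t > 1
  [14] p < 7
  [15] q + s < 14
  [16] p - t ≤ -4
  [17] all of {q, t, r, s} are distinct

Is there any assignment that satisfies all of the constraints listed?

Constraints 1, 2, 6, 7, 9, 10, 11, and 12 confine each of q, t, r, s to the 3 values {5, …, 7}.
Constraint 17 requires all 4 of them to be distinct, but only 3 values are available — impossible by the pigeonhole principle.

Unsatisfiable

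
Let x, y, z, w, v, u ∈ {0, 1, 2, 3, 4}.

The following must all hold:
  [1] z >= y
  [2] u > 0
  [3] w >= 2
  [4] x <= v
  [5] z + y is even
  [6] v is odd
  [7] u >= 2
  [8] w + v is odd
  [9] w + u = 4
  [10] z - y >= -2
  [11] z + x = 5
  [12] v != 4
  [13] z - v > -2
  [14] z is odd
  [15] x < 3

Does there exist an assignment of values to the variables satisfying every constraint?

Try x = 2, y = 3, z = 3, w = 2, v = 3, u = 2.
Check constraint 9: w + u = 4; constraint 10: z - y = 0. The remaining constraints are straightforward to verify.

Satisfiable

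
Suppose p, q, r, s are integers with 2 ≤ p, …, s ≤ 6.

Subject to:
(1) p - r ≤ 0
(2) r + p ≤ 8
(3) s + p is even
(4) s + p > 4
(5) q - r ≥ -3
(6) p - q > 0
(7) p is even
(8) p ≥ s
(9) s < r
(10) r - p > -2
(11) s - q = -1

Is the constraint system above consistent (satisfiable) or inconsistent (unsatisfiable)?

Satisfiable

Take p = 4, q = 3, r = 4, s = 2. Then constraint 1: p - r = 0; constraint 2: r + p = 8, and every other listed constraint is also met.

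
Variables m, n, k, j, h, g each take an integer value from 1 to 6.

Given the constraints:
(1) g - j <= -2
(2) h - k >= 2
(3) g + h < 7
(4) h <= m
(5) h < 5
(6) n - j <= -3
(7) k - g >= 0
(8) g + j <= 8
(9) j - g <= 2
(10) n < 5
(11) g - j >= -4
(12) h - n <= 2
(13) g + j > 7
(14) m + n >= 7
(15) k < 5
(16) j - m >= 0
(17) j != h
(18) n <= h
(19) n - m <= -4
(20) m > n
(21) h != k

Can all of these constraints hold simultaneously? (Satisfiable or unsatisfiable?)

Unsatisfiable

Constraints 2, 7, 9, 12, 16, and 19 give h − k ≥ 2, k − g ≥ 0, g − j ≥ -2, j − m ≥ 0, m − n ≥ 4, n − h ≥ -2.
Adding all 6 inequalities: the left sides telescope to 0, and the right sides sum to 2 + 0 + (-2) + 0 + 4 + (-2) = 2. So 0 ≥ 2, which is false.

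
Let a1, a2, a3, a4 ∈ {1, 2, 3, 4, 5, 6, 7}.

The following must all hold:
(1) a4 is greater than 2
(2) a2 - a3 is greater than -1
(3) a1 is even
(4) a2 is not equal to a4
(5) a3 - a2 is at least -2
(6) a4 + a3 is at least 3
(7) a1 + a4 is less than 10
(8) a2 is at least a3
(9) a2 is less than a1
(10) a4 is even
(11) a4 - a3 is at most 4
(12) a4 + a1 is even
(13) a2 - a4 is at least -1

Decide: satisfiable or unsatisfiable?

Satisfiable

Take a1 = 4, a2 = 3, a3 = 1, a4 = 4. Then constraint 2: a2 - a3 = 2; constraint 5: a3 - a2 = -2, and every other listed constraint is also met.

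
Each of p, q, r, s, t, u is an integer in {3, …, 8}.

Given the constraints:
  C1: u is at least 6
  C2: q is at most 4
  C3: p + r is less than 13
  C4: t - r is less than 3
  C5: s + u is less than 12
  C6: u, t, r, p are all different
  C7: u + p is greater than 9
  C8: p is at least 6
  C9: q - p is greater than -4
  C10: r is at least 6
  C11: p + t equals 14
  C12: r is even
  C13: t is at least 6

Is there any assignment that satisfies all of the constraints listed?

Constraints 1, 8, 10, and 13 confine each of u, t, r, p to the 3 values {6, …, 8} (the domain already gives each ≤ 8).
Constraint 6 requires all 4 of them to be distinct, but only 3 values are available — impossible by the pigeonhole principle.

Unsatisfiable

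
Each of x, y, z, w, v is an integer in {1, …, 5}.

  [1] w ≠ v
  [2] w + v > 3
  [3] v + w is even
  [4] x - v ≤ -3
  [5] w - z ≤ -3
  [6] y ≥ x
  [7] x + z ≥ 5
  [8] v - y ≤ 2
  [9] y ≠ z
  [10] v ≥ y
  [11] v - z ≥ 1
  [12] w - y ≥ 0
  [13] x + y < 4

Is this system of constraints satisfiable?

Unsatisfiable

Constraints 5, 8, 11, and 12 give z − w ≥ 3, w − y ≥ 0, y − v ≥ -2, v − z ≥ 1.
Adding all 4 inequalities: the left sides telescope to 0, and the right sides sum to 3 + 0 + (-2) + 1 = 2. So 0 ≥ 2, which is false.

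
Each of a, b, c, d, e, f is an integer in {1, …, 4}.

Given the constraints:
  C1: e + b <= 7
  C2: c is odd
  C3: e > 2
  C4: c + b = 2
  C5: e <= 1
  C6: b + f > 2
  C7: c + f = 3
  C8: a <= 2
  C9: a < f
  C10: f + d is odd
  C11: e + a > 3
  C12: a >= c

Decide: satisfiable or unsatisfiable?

Unsatisfiable

From constraint 3: e ≥ 3. From constraint 5: e ≤ 1. But 1 < 3, so no value of e works.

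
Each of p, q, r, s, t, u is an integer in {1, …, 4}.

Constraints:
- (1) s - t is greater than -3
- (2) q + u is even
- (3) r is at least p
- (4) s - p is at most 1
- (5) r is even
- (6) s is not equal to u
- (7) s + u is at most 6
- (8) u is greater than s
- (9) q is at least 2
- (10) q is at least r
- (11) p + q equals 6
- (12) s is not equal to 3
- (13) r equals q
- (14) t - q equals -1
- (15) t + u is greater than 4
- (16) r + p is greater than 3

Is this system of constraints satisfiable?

Satisfiable

Take p = 2, q = 4, r = 4, s = 2, t = 3, u = 4. Then constraint 1: s - t = -1; constraint 4: s - p = 0; constraint 7: s + u = 6, and every other listed constraint is also met.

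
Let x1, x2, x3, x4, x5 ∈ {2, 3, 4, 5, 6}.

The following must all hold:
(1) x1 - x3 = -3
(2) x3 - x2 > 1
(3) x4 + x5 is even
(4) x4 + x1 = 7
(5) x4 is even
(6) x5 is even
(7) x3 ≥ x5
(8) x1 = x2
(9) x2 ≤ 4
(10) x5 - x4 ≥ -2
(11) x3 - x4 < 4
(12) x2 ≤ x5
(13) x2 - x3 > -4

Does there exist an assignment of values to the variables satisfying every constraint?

Setting (x1, x2, x3, x4, x5) = (3, 3, 6, 4, 4) satisfies everything: constraint 1: x1 - x3 = -3; constraint 2: x3 - x2 = 3, and the others follow.

Satisfiable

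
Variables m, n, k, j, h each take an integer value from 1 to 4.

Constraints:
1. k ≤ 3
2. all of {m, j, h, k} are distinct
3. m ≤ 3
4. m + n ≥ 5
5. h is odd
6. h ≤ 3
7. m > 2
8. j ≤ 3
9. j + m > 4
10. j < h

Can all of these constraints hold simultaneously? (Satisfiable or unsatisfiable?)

Constraints 1, 3, 6, and 8 confine each of m, j, h, k to the 3 values {1, …, 3} (the domain already gives each ≥ 1).
Constraint 2 requires all 4 of them to be distinct, but only 3 values are available — impossible by the pigeonhole principle.

Unsatisfiable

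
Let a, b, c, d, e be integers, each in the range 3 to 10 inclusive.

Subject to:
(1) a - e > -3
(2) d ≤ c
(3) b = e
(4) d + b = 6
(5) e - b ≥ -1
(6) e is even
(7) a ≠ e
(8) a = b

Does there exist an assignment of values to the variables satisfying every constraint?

From constraints 3 and 8, a = b = e, so a = e. But constraint 7 says a ≠ e. Contradiction.

Unsatisfiable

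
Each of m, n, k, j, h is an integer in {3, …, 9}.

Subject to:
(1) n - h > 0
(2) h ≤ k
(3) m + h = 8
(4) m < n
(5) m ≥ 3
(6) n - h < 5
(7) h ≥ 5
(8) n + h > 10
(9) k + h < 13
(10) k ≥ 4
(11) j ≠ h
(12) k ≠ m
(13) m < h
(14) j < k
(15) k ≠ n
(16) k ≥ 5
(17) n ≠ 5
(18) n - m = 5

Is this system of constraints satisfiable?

One satisfying assignment is m = 3, n = 8, k = 5, j = 3, h = 5.
For the less obvious constraints — constraint 1: n - h = 3; constraint 3: m + h = 8 — and the others hold by inspection.

Satisfiable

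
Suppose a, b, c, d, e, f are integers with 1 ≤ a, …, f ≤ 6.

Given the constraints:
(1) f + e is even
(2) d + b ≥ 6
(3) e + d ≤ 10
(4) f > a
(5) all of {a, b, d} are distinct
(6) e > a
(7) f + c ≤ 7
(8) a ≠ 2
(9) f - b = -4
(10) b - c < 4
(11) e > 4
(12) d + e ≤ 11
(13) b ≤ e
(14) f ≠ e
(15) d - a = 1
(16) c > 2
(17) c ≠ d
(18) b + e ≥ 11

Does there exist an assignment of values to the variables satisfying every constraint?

Satisfiable

Setting (a, b, c, d, e, f) = (1, 6, 3, 2, 6, 2) satisfies everything: constraint 2: d + b = 8; constraint 3: e + d = 8; constraint 7: f + c = 5, and the others follow.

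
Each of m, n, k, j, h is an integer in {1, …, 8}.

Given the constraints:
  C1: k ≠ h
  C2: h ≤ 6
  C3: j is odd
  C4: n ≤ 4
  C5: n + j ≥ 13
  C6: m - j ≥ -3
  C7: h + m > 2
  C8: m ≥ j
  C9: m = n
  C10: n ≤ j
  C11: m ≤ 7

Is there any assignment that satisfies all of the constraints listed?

Unsatisfiable

From constraint 4: n ≤ 4. From constraints 8 and 11: j ≤ m ≤ 7. Hence n + j ≤ 11. But constraint 5 requires n + j ≥ 13, and 13 > 11. Contradiction.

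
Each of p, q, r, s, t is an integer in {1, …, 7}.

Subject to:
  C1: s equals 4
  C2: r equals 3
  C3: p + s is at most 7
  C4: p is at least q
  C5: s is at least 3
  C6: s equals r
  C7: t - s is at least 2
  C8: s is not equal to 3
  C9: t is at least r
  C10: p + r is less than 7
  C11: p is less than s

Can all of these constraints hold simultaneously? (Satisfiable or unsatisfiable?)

Constraint 1 fixes s = 4 and constraint 2 fixes r = 3, but constraint 6 requires s = r. Since 4 ≠ 3, contradiction.

Unsatisfiable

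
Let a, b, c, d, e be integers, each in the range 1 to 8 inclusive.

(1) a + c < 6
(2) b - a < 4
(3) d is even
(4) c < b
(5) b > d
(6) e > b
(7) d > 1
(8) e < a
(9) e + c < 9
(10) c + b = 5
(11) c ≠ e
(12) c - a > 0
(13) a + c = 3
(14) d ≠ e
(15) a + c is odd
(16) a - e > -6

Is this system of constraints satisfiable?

Constraints 4, 6, 8, and 12 give a < c, c < b, b < e, e < a. Chaining: a < c < b < e < a, which forces a < a — impossible.

Unsatisfiable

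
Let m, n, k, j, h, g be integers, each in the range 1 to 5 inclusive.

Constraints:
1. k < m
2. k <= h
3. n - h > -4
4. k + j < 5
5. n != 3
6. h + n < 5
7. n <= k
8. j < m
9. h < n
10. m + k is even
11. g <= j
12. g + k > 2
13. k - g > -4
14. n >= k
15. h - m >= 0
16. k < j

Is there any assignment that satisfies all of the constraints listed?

Unsatisfiable

Constraints 7, 8, 9, 15, and 16 give n ≤ k, k < j, j < m, m ≤ h, h < n. Chaining: n ≤ k < j < m ≤ h < n, which forces n < n — impossible.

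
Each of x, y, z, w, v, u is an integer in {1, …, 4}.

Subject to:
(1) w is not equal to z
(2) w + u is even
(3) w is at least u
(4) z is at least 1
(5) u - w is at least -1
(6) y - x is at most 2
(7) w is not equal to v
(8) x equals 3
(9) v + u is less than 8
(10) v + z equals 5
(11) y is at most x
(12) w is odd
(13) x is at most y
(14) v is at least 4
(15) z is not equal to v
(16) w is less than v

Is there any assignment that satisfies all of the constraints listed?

The assignment x = 3, y = 3, z = 1, w = 3, v = 4, u = 3 works:
  constraint 5 holds since u - w = 0.
  constraint 6 holds since y - x = 0.
  constraint 9 holds since v + u = 7.
The rest check out directly.

Satisfiable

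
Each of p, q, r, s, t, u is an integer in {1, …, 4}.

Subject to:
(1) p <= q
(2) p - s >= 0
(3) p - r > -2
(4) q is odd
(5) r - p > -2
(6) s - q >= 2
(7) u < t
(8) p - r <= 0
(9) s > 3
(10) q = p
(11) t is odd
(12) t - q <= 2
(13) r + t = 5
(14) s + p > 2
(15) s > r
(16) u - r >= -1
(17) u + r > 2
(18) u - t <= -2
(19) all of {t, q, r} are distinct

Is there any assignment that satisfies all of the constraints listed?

Constraints 2, 6, 8, 12, 16, and 18 give t − u ≥ 2, u − r ≥ -1, r − p ≥ 0, p − s ≥ 0, s − q ≥ 2, q − t ≥ -2.
Adding all 6 inequalities: the left sides telescope to 0, and the right sides sum to 2 + (-1) + 0 + 0 + 2 + (-2) = 1. So 0 ≥ 1, which is false.

Unsatisfiable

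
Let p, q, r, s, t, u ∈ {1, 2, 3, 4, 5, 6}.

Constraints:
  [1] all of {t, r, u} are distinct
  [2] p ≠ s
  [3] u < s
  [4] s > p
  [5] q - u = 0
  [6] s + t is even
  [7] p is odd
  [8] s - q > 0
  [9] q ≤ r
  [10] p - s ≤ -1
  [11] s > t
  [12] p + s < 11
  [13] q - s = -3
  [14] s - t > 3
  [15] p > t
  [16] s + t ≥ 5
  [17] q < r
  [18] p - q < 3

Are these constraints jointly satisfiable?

One satisfying assignment is p = 3, q = 3, r = 4, s = 6, t = 2, u = 3.
For the less obvious constraints — constraint 5: q - u = 0; constraint 8: s - q = 3 — and the others hold by inspection.

Satisfiable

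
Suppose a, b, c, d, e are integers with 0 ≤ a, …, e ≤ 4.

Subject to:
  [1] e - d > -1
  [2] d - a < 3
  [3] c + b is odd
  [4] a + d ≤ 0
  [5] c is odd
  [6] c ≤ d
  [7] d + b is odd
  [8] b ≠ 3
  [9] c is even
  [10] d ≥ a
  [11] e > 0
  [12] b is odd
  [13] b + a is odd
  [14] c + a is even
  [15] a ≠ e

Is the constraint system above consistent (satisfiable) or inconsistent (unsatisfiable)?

Unsatisfiable

Constraint 5 makes c odd and constraint 12 makes b odd, so c + b must be even. Constraint 3 says c + b is odd — contradiction.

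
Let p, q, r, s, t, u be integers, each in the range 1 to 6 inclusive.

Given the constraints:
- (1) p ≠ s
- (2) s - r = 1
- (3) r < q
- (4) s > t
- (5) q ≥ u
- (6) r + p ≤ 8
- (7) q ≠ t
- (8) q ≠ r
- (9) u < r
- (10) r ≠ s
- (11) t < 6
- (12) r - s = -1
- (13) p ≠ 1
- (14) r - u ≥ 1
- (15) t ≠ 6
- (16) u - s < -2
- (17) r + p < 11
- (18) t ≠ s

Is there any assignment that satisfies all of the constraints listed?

One satisfying assignment is p = 4, q = 6, r = 4, s = 5, t = 3, u = 2.
For the less obvious constraints — constraint 2: s - r = 1; constraint 6: r + p = 8; constraint 12: r - s = -1 — and the others hold by inspection.

Satisfiable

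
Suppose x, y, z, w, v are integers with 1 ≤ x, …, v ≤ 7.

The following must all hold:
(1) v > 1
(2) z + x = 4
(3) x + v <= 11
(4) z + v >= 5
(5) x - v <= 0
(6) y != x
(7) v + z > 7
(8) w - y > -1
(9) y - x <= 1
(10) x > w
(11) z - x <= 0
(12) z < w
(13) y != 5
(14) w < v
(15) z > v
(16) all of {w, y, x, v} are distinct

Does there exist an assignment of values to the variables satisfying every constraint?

Constraints 5, 10, 12, and 15 give v < z, z < w, w < x, x ≤ v. Chaining: v < z < w < x ≤ v, which forces v < v — impossible.

Unsatisfiable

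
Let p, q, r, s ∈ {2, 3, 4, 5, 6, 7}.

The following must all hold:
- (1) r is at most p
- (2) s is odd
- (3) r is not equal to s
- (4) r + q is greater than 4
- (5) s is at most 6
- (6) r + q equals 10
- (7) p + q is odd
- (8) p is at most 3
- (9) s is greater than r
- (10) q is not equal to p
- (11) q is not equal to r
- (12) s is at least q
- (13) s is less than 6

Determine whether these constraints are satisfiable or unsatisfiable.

Unsatisfiable

From constraints 1 and 8: r ≤ p ≤ 3. From constraints 5 and 12: q ≤ s ≤ 6. Hence r + q ≤ 9. But constraint 6 requires r + q = 10, and 10 > 9. Contradiction.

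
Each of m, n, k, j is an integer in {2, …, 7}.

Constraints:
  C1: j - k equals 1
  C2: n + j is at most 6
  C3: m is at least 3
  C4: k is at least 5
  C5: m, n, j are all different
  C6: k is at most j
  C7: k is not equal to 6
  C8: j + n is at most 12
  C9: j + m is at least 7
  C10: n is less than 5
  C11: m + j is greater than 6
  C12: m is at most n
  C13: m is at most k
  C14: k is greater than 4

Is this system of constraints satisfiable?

From constraints 3 and 12: n ≥ m ≥ 3. From constraints 4 and 6: j ≥ k ≥ 5. Hence n + j ≥ 8. But constraint 2 requires n + j ≤ 6, and 6 < 8. Contradiction.

Unsatisfiable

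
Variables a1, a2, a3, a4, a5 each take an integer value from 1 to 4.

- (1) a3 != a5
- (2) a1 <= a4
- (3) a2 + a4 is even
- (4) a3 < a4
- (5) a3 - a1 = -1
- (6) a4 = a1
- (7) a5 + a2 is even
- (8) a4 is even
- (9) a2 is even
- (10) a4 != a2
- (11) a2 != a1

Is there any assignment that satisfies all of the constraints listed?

Try a1 = 4, a2 = 2, a3 = 3, a4 = 4, a5 = 4.
Check constraint 3: a2 + a4 = 6 is even; constraint 5: a3 - a1 = -1. The remaining constraints are straightforward to verify.

Satisfiable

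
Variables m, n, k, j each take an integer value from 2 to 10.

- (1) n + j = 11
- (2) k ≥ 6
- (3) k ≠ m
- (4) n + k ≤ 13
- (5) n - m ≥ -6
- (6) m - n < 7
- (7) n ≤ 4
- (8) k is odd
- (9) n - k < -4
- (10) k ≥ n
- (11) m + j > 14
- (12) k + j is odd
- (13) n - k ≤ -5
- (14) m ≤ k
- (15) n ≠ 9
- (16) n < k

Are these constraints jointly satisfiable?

Satisfiable

Try m = 8, n = 3, k = 9, j = 8.
Check constraint 1: n + j = 11; constraint 4: n + k = 12; constraint 5: n - m = -5. The remaining constraints are straightforward to verify.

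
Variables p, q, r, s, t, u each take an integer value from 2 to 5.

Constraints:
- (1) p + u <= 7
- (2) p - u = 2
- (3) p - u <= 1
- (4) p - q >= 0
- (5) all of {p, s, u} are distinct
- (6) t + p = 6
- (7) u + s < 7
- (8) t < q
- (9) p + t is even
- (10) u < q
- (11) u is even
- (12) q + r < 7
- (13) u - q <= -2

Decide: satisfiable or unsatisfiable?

Unsatisfiable

Constraints 3, 4, and 13 give p − q ≥ 0, q − u ≥ 2, u − p ≥ -1.
Adding all 3 inequalities: the left sides telescope to 0, and the right sides sum to 0 + 2 + (-1) = 1. So 0 ≥ 1, which is false.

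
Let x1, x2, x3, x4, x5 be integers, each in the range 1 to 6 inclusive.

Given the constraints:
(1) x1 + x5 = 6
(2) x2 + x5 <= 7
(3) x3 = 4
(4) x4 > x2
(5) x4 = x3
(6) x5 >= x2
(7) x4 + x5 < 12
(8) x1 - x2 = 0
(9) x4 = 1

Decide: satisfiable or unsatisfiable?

Unsatisfiable

Constraint 9 fixes x4 = 1 and constraint 3 fixes x3 = 4, but constraint 5 requires x4 = x3. Since 1 ≠ 4, contradiction.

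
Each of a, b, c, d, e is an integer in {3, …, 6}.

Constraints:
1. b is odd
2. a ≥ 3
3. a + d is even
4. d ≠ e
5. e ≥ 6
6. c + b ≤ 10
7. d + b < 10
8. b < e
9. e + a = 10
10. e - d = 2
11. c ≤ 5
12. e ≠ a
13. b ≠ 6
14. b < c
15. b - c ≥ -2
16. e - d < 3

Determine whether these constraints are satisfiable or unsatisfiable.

Satisfiable

Try a = 4, b = 3, c = 4, d = 4, e = 6.
Check constraint 6: c + b = 7; constraint 7: d + b = 7; constraint 9: e + a = 10. The remaining constraints are straightforward to verify.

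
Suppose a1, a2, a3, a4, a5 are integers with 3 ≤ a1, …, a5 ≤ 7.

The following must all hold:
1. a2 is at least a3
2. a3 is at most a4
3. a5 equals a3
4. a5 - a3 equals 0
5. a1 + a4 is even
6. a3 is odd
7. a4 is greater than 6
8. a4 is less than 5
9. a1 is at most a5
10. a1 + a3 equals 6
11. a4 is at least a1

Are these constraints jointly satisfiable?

Unsatisfiable

From constraint 7: a4 ≥ 7. From constraint 8: a4 ≤ 4. But 4 < 7, so no value of a4 works.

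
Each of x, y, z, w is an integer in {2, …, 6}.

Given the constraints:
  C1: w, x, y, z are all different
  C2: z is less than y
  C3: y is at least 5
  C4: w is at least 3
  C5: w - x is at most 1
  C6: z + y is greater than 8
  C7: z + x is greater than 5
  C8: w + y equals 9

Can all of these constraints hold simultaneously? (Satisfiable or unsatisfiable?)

Satisfiable

Try x = 2, y = 6, z = 4, w = 3.
Check constraint 5: w - x = 1; constraint 6: z + y = 10. The remaining constraints are straightforward to verify.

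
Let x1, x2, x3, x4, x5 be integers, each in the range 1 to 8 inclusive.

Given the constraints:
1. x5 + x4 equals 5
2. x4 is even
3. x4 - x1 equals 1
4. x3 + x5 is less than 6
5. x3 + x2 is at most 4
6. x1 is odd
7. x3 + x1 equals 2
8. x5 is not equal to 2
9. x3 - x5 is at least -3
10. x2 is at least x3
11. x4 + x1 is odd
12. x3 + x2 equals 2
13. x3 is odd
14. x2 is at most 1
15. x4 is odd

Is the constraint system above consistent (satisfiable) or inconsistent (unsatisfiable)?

Unsatisfiable

Constraint 15 makes x4 odd and constraint 6 makes x1 odd, so x4 + x1 must be even. Constraint 11 says x4 + x1 is odd — contradiction.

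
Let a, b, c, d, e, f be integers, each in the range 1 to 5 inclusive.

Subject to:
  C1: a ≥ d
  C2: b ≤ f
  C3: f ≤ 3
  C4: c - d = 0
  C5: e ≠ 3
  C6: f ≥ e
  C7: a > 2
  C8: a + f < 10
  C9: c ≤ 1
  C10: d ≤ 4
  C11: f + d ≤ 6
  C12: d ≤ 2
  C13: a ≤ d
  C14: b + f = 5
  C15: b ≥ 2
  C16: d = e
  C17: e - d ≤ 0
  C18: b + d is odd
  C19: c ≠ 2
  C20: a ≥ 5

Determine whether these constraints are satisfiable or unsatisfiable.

From constraints 2 and 15: f ≥ b ≥ 2. From constraints 13 and 20: d ≥ a ≥ 5. Hence f + d ≥ 7. But constraint 11 requires f + d ≤ 6, and 6 < 7. Contradiction.

Unsatisfiable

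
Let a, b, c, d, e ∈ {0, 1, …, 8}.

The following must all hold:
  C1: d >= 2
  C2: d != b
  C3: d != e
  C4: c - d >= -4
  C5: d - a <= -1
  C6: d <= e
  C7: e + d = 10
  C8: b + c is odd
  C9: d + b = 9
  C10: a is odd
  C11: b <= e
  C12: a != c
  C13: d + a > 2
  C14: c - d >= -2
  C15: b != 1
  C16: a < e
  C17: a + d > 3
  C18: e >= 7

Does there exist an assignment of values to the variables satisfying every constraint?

Satisfiable

The assignment a = 3, b = 7, c = 0, d = 2, e = 8 works:
  constraint 4 holds since c - d = -2.
  constraint 5 holds since d - a = -1.
  constraint 7 holds since e + d = 10.
The rest check out directly.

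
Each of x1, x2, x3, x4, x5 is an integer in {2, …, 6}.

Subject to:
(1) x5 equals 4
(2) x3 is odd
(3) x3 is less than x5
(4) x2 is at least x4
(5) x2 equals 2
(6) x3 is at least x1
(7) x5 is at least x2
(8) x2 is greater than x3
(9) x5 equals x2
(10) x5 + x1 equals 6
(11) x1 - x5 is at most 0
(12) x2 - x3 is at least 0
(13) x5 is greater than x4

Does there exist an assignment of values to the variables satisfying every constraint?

Unsatisfiable

Constraint 1 fixes x5 = 4 and constraint 5 fixes x2 = 2, but constraint 9 requires x5 = x2. Since 4 ≠ 2, contradiction.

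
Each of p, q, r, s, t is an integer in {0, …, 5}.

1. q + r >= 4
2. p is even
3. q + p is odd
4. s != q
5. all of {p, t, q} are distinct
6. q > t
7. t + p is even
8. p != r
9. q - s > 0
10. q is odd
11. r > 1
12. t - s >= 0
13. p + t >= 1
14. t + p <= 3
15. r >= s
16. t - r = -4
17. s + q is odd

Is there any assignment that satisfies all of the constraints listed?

Satisfiable

Setting (p, q, r, s, t) = (2, 1, 4, 0, 0) satisfies everything: constraint 1: q + r = 5; constraint 9: q - s = 1; constraint 12: t - s = 0, and the others follow.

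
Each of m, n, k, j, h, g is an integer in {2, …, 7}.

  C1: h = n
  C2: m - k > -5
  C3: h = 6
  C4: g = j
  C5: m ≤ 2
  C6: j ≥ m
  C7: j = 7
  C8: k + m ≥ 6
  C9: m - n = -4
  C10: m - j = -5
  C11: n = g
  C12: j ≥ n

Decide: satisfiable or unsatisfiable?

Unsatisfiable

Constraint 3 fixes h = 6 and constraint 7 fixes j = 7. Constraints 1, 4, and 11 give h = n = g = j, so h = j. But 6 ≠ 7 — contradiction.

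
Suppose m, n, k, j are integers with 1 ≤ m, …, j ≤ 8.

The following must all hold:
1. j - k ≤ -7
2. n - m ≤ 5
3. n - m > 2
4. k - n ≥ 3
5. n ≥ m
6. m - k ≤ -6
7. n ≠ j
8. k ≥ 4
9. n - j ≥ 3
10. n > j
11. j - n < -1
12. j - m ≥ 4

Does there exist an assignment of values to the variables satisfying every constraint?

Constraints 2, 9, and 12 give n − j ≥ 3, j − m ≥ 4, m − n ≥ -5.
Adding all 3 inequalities: the left sides telescope to 0, and the right sides sum to 3 + 4 + (-5) = 2. So 0 ≥ 2, which is false.

Unsatisfiable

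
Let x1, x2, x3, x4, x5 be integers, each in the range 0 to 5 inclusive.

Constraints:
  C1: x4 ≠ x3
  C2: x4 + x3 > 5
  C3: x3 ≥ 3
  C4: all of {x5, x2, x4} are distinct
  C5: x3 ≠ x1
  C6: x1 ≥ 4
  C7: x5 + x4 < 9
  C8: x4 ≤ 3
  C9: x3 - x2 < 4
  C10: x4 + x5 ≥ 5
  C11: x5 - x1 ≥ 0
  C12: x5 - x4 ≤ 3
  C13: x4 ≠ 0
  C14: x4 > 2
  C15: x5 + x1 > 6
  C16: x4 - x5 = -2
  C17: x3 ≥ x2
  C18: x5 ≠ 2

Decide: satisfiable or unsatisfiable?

Satisfiable

Try x1 = 4, x2 = 4, x3 = 5, x4 = 3, x5 = 5.
Check constraint 2: x4 + x3 = 8; constraint 7: x5 + x4 = 8; constraint 9: x3 - x2 = 1. The remaining constraints are straightforward to verify.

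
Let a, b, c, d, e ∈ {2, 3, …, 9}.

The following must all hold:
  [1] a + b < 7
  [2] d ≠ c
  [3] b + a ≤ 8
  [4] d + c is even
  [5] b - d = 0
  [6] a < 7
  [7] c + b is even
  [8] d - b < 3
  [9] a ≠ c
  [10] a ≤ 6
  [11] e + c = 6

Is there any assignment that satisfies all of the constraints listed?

Take a = 3, b = 2, c = 4, d = 2, e = 2. Then constraint 1: a + b = 5; constraint 3: b + a = 5, and every other listed constraint is also met.

Satisfiable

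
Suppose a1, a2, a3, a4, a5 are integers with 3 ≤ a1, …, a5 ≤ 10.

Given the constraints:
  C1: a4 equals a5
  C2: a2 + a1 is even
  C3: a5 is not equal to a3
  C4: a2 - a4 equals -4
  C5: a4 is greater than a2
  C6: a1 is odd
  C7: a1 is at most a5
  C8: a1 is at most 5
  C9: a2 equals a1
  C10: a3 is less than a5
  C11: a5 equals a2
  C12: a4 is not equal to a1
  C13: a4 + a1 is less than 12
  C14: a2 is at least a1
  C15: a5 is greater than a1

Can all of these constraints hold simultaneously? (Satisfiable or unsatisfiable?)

Unsatisfiable

From constraints 1, 9, and 11, a4 = a5 = a2 = a1, so a4 = a1. But constraint 12 says a4 ≠ a1. Contradiction.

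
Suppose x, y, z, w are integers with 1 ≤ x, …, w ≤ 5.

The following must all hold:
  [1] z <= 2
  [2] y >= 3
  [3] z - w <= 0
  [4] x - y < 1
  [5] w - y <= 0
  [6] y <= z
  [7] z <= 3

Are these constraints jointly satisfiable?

Unsatisfiable

From constraints 2 and 6: z ≥ y and y ≥ 3, so z ≥ 3. From constraint 1: z ≤ 2. But 2 < 3, so no value of z works.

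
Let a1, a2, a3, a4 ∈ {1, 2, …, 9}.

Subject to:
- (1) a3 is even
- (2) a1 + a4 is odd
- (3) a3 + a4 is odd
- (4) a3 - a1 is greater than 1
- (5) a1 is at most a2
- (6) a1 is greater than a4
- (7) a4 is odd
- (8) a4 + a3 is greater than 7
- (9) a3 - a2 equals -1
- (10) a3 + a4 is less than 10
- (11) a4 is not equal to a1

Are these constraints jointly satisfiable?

Satisfiable

Take a1 = 4, a2 = 7, a3 = 6, a4 = 3. Then constraint 4: a3 - a1 = 2; constraint 8: a4 + a3 = 9, and every other listed constraint is also met.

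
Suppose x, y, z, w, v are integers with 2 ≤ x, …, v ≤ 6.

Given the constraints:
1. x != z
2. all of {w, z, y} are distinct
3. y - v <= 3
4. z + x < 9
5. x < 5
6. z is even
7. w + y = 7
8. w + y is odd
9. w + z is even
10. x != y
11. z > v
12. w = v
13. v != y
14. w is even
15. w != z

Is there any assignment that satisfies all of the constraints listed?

Satisfiable

Take x = 2, y = 5, z = 4, w = 2, v = 2. Then constraint 3: y - v = 3; constraint 4: z + x = 6; constraint 7: w + y = 7, and every other listed constraint is also met.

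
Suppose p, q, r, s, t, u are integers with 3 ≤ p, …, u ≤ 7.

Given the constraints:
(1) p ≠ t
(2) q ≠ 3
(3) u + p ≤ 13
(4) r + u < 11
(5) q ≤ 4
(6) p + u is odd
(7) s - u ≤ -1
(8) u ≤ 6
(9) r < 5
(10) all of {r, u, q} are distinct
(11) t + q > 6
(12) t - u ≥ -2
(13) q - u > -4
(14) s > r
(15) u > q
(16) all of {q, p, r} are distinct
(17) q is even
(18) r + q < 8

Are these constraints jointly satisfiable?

Satisfiable

Try p = 6, q = 4, r = 3, s = 4, t = 4, u = 5.
Check constraint 3: u + p = 11; constraint 4: r + u = 8; constraint 7: s - u = -1. The remaining constraints are straightforward to verify.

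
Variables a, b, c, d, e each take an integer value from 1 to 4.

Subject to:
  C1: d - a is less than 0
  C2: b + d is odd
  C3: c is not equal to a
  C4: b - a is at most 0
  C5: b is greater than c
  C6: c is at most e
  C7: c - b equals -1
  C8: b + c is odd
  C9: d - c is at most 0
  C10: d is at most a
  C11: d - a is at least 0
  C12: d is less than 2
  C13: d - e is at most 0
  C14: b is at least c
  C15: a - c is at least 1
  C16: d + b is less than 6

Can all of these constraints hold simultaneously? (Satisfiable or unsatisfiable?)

Constraints 9, 11, and 15 give a − c ≥ 1, c − d ≥ 0, d − a ≥ 0.
Adding all 3 inequalities: the left sides telescope to 0, and the right sides sum to 1 + 0 + 0 = 1. So 0 ≥ 1, which is false.

Unsatisfiable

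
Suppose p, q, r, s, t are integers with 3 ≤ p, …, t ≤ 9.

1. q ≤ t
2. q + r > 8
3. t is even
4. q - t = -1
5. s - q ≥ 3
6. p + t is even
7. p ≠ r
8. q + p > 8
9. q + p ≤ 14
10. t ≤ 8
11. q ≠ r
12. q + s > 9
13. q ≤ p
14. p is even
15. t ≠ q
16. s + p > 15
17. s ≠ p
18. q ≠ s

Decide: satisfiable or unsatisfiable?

One satisfying assignment is p = 8, q = 3, r = 6, s = 9, t = 4.
For the less obvious constraints — constraint 2: q + r = 9; constraint 4: q - t = -1 — and the others hold by inspection.

Satisfiable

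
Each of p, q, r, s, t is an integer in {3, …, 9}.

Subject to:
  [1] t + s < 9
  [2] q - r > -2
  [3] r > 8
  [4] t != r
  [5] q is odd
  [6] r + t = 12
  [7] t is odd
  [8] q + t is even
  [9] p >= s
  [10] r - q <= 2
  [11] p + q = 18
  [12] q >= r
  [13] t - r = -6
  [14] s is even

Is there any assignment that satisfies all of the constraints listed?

Satisfiable

The assignment p = 9, q = 9, r = 9, s = 4, t = 3 works:
  constraint 1 holds since t + s = 7.
  constraint 2 holds since q - r = 0.
The rest check out directly.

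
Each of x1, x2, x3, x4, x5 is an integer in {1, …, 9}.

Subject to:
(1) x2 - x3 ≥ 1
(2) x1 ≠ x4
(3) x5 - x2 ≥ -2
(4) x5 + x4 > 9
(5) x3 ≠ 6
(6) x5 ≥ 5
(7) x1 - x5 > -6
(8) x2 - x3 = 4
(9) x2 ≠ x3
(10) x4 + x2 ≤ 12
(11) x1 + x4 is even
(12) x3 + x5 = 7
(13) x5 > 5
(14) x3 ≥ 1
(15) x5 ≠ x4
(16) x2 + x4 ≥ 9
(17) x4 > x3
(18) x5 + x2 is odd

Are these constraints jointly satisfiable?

Try x1 = 1, x2 = 5, x3 = 1, x4 = 5, x5 = 6.
Check constraint 1: x2 - x3 = 4; constraint 3: x5 - x2 = 1. The remaining constraints are straightforward to verify.

Satisfiable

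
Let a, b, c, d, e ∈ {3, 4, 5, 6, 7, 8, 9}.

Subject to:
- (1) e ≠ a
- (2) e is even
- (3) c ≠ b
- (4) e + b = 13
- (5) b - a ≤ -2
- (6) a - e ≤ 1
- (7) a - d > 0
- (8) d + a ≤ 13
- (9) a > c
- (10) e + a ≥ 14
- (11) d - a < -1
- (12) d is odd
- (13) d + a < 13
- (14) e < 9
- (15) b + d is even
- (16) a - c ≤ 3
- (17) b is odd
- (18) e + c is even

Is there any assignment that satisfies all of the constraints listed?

Try a = 7, b = 5, c = 4, d = 5, e = 8.
Check constraint 4: e + b = 13; constraint 5: b - a = -2; constraint 6: a - e = -1. The remaining constraints are straightforward to verify.

Satisfiable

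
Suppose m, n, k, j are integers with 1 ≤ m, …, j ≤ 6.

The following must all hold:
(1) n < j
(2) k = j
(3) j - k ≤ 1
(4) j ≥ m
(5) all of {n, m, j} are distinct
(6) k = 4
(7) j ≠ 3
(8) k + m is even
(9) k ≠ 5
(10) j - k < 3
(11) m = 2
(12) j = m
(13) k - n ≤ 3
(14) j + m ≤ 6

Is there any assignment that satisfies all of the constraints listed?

Unsatisfiable

Constraint 6 fixes k = 4 and constraint 11 fixes m = 2. Constraints 2 and 12 give k = j = m, so k = m. But 4 ≠ 2 — contradiction.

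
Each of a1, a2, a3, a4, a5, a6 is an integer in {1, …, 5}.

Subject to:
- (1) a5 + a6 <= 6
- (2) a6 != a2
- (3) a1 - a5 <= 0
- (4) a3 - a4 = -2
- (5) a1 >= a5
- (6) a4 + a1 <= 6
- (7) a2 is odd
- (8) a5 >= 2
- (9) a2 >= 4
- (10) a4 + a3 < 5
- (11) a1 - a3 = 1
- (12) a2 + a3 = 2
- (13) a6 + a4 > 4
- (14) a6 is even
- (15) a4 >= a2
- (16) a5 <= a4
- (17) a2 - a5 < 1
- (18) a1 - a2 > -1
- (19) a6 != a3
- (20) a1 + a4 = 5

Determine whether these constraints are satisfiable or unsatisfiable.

From constraints 5 and 8: a1 ≥ a5 ≥ 2. From constraints 9 and 15: a4 ≥ a2 ≥ 4. Hence a1 + a4 ≥ 6. But constraint 20 requires a1 + a4 = 5, and 5 < 6. Contradiction.

Unsatisfiable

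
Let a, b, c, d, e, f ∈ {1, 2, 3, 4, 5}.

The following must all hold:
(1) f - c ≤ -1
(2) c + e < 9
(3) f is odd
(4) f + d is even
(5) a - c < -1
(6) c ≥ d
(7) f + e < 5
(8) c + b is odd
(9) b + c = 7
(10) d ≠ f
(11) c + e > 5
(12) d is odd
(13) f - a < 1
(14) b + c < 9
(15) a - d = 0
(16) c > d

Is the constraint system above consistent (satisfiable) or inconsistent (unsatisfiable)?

Try a = 3, b = 2, c = 5, d = 3, e = 1, f = 1.
Check constraint 1: f - c = -4; constraint 2: c + e = 6. The remaining constraints are straightforward to verify.

Satisfiable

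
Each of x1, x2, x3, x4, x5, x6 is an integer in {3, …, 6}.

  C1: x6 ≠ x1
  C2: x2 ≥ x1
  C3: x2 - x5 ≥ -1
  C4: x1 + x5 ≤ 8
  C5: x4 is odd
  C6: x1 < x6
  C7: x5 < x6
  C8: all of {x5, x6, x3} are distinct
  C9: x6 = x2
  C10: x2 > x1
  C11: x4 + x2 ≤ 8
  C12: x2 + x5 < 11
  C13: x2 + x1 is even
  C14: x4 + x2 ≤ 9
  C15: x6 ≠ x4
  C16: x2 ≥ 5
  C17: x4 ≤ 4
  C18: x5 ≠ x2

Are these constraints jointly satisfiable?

Satisfiable

One satisfying assignment is x1 = 3, x2 = 5, x3 = 3, x4 = 3, x5 = 4, x6 = 5.
For the less obvious constraints — constraint 3: x2 - x5 = 1; constraint 4: x1 + x5 = 7; constraint 11: x4 + x2 = 8 — and the others hold by inspection.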